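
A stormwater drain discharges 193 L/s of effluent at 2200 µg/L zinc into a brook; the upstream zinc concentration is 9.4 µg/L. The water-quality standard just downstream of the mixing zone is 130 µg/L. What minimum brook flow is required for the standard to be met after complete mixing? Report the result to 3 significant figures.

Set C_mix = 130: (Q·9.400 + 193.0·2200) / (Q + 193.0) = 130
→ Q = 193.0·(2200 − 130)/(130 − 9.400) = 3313 L/s.

3310 L/s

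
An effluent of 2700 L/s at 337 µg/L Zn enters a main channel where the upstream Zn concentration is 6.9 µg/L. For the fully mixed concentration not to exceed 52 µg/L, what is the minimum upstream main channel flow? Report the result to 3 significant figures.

17100 L/s

Set C_mix = 52: (Q·6.900 + 2700·337.0) / (Q + 2700) = 52
→ Q = 2700·(337.0 − 52)/(52 − 6.900) = 17060 L/s.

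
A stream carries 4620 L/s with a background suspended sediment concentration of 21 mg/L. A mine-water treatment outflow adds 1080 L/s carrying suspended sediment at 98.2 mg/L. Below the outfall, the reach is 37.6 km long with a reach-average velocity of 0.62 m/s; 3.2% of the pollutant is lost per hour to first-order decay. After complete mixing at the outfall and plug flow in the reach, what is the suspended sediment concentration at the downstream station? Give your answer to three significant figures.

20.6 mg/L

Mass balance: C = (4620·21.00 + 1080·98.20) / 5700 = 203100/5700 = 35.63 mg/L.
Travel time t = 37.6·1000 / 0.62 = 60650 s = 16.85 h.
3.2%/h lost → k = −ln(1 − 0.032) = 0.03252 h⁻¹.
Decay over the reach: 35.63·exp(−kt) = 35.63·0.5782 = 20.60 mg/L.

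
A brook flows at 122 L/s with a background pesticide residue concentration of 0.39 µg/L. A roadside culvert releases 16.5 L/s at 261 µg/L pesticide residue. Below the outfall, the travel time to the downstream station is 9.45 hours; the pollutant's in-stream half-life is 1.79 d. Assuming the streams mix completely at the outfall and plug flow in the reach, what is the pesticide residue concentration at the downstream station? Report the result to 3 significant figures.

27.0 µg/L

Mass balance: C = (122.0·0.3900 + 16.50·261.0) / 138.5 = 4354/138.5 = 31.44 µg/L.
Half-life 1.79 d → k = ln 2 / 1.79 = 0.3872 d⁻¹.
First-order decay: C = 31.44·exp(−k·t) = 31.44·0.8586 = 26.99 µg/L.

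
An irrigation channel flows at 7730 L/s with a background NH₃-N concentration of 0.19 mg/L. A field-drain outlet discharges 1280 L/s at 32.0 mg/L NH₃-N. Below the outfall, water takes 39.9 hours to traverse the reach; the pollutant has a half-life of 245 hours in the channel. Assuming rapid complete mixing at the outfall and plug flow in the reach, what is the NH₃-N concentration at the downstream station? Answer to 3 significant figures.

Mass balance: C = (7730·0.1900 + 1280·32.00) / 9010 = 42430/9010 = 4.709 mg/L.
Half-life 245 h → k = ln 2 / 245 = 0.002829 h⁻¹ = 0.06790 d⁻¹.
Applying C = C₀e^(−kt): 4.709 × 0.8933 = 4.206 mg/L.

4.21 mg/L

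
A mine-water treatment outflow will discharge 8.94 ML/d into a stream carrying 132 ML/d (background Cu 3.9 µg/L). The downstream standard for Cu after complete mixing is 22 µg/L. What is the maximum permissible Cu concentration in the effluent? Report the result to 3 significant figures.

At the limit, (Qr·Cr + Qe·Cₑ)/(Qr + Qe) = 22:
Cₑ = (140.9·22 − 132.0·3.900) / 8.940 = 289.2 µg/L.

289 µg/L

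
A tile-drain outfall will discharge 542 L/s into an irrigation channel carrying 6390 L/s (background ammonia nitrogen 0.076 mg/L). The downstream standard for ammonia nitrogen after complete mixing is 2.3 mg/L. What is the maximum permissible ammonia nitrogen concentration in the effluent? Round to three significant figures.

28.5 mg/L

At the limit, (Qr·Cr + Qe·Cₑ)/(Qr + Qe) = 2.3:
Cₑ = (6932·2.3 − 6390·0.07600) / 542.0 = 28.52 mg/L.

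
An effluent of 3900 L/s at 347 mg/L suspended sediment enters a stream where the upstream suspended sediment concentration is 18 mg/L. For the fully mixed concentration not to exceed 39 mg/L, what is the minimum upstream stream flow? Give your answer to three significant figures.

Set C_mix = 39: (Q·18.00 + 3900·347.0) / (Q + 3900) = 39
→ Q = 3900·(347.0 − 39)/(39 − 18.00) = 57200 L/s.

57200 L/s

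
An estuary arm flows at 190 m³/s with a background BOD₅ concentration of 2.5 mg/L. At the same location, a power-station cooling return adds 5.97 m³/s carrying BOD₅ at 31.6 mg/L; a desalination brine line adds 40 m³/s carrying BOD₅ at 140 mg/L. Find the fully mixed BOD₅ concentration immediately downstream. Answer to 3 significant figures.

26.5 mg/L

Mass balance: C = (190.0·2.500 + 5.970·31.60 + 40.00·140.0) / 236.0 = 6264/236.0 = 26.54 mg/L.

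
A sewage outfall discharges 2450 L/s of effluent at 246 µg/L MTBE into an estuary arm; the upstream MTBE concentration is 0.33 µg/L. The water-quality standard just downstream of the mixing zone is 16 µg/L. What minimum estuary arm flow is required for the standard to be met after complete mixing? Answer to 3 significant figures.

Set C_mix = 16: (Q·0.3300 + 2450·246.0) / (Q + 2450) = 16
→ Q = 2450·(246.0 − 16)/(16 − 0.3300) = 35960 L/s.

36000 L/s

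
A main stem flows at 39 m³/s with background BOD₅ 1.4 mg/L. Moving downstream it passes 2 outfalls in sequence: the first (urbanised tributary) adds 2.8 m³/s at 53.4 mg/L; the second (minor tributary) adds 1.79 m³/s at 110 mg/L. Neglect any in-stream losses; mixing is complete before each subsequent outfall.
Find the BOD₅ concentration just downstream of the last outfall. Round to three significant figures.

9.20 mg/L

Below outfall 1: Q → 41.80 m³/s, C = (39.00·1.400 + 2.800·53.40)/41.80 = 4.883 mg/L.
Below outfall 2: Q → 43.59 m³/s, C = (41.80·4.883 + 1.790·110.0)/43.59 = 9.200 mg/L.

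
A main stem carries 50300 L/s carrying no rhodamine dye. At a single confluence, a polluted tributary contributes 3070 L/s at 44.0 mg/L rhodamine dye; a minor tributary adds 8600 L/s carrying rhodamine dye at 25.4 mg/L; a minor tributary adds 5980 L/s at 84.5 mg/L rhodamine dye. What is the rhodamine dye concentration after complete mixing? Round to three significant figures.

After mixing, C = (50300·0 + 3070·44.00 + 8600·25.40 + 5980·84.50) / 67950 = 858800/67950 = 12.64 mg/L.

12.6 mg/L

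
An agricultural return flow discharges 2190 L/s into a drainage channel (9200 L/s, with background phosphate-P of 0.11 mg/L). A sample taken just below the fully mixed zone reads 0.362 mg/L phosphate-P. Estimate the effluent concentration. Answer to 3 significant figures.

1.42 mg/L

Mass balance: 9200·0.1100 + 2190·Cₑ = 11390·0.3620
→ Cₑ = (11390·0.3620 − 9200·0.1100) / 2190 = 1.421 mg/L.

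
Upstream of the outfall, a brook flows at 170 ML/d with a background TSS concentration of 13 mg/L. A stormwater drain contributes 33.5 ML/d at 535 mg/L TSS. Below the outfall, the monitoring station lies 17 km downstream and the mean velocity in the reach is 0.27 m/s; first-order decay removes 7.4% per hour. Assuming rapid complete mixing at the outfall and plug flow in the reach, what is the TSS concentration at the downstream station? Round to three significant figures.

Mass balance: C = (170.0·13.00 + 33.50·535.0) / 203.5 = 20130/203.5 = 98.93 mg/L.
Travel time t = 17·1000 / 0.27 = 62960 s = 17.49 h.
7.4%/h lost → k = −ln(1 − 0.074) = 0.07688 h⁻¹.
Applying C = C₀e^(−kt): 98.93 × 0.2606 = 25.79 mg/L.

25.8 mg/L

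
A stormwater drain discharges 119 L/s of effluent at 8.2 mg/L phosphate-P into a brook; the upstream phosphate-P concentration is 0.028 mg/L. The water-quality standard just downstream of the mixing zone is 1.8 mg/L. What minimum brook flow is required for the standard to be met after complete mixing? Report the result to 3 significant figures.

Set C_mix = 1.8: (Q·0.02800 + 119.0·8.200) / (Q + 119.0) = 1.8
→ Q = 119.0·(8.200 − 1.8)/(1.8 − 0.02800) = 429.8 L/s.

430 L/s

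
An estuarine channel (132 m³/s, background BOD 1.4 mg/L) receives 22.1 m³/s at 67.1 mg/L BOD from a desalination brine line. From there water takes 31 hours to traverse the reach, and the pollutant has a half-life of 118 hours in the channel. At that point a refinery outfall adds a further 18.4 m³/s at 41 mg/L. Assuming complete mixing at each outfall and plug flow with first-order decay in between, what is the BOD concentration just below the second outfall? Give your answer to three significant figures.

Flow-weighted average: C = (132.0·1.400 + 22.10·67.10) / 154.1 = 1668/154.1 = 10.82 mg/L; combined flow 154.1 m³/s.
Half-life 118 h → k = ln 2 / 118 = 0.005874 h⁻¹ = 0.1410 d⁻¹.
First-order decay: C = 10.82·exp(−k·t) = 10.82·0.8335 = 9.021 mg/L.
At the second outfall, C = (154.1·9.021 + 18.40·41.00) / (154.1 + 18.40) = 12.43 mg/L.

12.4 mg/L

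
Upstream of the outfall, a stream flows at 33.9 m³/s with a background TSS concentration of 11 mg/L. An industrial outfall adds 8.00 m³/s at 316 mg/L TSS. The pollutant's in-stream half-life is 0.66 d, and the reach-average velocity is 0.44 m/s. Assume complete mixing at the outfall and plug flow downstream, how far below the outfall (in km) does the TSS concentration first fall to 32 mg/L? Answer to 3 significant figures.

27.9 km

After mixing, C = (33.90·11.00 + 8.000·316.0) / 41.90 = 2901/41.90 = 69.23 mg/L.
Half-life 0.66 d → k = ln 2 / 0.66 = 1.050 d⁻¹.
Set 69.23·exp(−k·t) = 32 → t = ln(69.23/32)/k = 63490 s = 17.64 h.
Distance = v·t = 0.44·63490 = 27940 m = 27.94 km.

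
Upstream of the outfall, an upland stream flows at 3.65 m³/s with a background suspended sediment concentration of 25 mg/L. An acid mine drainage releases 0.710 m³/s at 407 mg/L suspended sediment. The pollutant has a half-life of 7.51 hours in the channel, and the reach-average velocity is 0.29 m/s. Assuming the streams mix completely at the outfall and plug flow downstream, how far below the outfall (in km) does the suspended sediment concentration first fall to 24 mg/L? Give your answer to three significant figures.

Mass balance: C = (3.650·25.00 + 0.7100·407.0) / 4.360 = 380.2/4.360 = 87.21 mg/L.
Half-life 7.51 h → k = ln 2 / 7.51 = 0.09230 h⁻¹ = 2.215 d⁻¹.
Set 87.21·exp(−k·t) = 24 → t = ln(87.21/24)/k = 50320 s = 13.98 h.
Distance = v·t = 0.29·50320 = 14590 m = 14.59 km.

14.6 km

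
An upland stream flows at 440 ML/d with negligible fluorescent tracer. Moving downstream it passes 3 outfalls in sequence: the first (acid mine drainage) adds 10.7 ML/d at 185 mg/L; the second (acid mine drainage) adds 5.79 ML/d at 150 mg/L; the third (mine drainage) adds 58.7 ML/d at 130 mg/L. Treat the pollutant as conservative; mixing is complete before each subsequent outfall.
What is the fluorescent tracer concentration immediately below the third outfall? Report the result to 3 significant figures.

20.3 mg/L

After outfall 1: Q = 440.0 + 10.70 = 450.7 ML/d; C = (440.0·0 + 10.70·185.0)/450.7 = 4.392 mg/L.
After outfall 2: Q = 450.7 + 5.790 = 456.5 ML/d; C = (450.7·4.392 + 5.790·150.0)/456.5 = 6.239 mg/L.
After outfall 3: Q = 456.5 + 58.70 = 515.2 ML/d; C = (456.5·6.239 + 58.70·130.0)/515.2 = 20.34 mg/L.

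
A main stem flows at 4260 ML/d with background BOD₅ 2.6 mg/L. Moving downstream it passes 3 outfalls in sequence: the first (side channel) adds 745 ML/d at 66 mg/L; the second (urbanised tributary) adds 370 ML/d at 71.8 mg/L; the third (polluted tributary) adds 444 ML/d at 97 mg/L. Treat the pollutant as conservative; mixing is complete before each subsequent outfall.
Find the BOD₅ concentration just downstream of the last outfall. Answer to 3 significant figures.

22.3 mg/L

After outfall 1: Q = 4260 + 745.0 = 5005 ML/d; C = (4260·2.600 + 745.0·66.00)/5005 = 12.04 mg/L.
After outfall 2: Q = 5005 + 370.0 = 5375 ML/d; C = (5005·12.04 + 370.0·71.80)/5375 = 16.15 mg/L.
After outfall 3: Q = 5375 + 444.0 = 5819 ML/d; C = (5375·16.15 + 444.0·97.00)/5819 = 22.32 mg/L.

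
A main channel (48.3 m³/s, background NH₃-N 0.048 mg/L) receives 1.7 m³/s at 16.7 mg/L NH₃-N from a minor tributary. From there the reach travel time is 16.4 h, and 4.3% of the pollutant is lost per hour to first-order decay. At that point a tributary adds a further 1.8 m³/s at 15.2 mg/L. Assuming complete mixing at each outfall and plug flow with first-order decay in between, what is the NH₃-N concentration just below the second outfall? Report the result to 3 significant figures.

0.817 mg/L

Conservation of mass: C = (48.30·0.04800 + 1.700·16.70) / 50.00 = 30.71/50.00 = 0.6142 mg/L; combined flow 50.00 m³/s.
4.3%/h lost → k = −ln(1 − 0.043) = 0.04395 h⁻¹.
First-order decay: C = 0.6142·exp(−k·t) = 0.6142·0.4864 = 0.2987 mg/L.
At the second outfall, C = (50.00·0.2987 + 1.800·15.20) / (50.00 + 1.800) = 0.8165 mg/L.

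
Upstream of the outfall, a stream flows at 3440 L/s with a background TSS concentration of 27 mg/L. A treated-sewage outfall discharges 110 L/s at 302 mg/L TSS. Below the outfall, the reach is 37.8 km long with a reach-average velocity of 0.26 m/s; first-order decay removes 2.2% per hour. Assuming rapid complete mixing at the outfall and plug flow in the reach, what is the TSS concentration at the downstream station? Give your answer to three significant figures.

Mass balance: C = (3440·27.00 + 110.0·302.0) / 3550 = 126100/3550 = 35.52 mg/L.
Travel time t = 37.8·1000 / 0.26 = 145400 s = 40.38 h.
2.2%/h lost → k = −ln(1 − 0.022) = 0.02225 h⁻¹.
Decay over the reach: 35.52·exp(−kt) = 35.52·0.4072 = 14.47 mg/L.

14.5 mg/L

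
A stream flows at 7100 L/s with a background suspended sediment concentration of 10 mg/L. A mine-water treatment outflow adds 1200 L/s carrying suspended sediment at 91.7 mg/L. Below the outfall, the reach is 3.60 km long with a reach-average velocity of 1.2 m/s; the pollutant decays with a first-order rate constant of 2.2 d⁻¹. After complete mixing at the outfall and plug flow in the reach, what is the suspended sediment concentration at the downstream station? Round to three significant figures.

Mixed concentration C = ΣQC/ΣQ = (7100·10.00 + 1200·91.70) / 8300 = 181000/8300 = 21.81 mg/L.
Travel time t = 3.60·1000 / 1.2 = 3000 s = 0.8333 h.
After decay, C = 21.81 × e^(−kt) = 21.81 × 0.9265 = 20.21 mg/L.

20.2 mg/L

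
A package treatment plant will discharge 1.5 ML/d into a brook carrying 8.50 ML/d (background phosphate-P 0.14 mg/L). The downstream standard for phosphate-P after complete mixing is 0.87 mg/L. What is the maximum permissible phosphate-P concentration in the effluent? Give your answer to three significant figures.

At the limit, (Qr·Cr + Qe·Cₑ)/(Qr + Qe) = 0.87:
Cₑ = (10.00·0.87 − 8.500·0.1400) / 1.500 = 5.007 mg/L.

5.01 mg/L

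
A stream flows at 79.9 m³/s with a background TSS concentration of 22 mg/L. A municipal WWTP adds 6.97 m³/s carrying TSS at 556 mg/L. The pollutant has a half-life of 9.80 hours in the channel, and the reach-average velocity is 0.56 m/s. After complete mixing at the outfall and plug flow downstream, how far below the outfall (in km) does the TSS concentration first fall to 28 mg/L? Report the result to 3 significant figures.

Conservation of mass: C = (79.90·22.00 + 6.970·556.0) / 86.87 = 5633/86.87 = 64.85 mg/L.
Half-life 9.80 h → k = ln 2 / 9.80 = 0.07073 h⁻¹ = 1.698 d⁻¹.
Set 64.85·exp(−k·t) = 28 → t = ln(64.85/28)/k = 42740 s = 11.87 h.
Distance = v·t = 0.56·42740 = 23940 m = 23.94 km.

23.9 km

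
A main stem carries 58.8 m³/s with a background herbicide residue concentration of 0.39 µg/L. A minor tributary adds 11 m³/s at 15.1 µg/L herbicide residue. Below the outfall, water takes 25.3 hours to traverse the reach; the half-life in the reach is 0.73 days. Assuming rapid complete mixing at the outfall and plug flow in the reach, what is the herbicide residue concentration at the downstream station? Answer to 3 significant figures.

0.995 µg/L

Flow-weighted average: C = (58.80·0.3900 + 11.00·15.10) / 69.80 = 189.0/69.80 = 2.708 µg/L.
Half-life 0.73 d → k = ln 2 / 0.73 = 0.9495 d⁻¹.
Applying C = C₀e^(−kt): 2.708 × 0.3675 = 0.9953 µg/L.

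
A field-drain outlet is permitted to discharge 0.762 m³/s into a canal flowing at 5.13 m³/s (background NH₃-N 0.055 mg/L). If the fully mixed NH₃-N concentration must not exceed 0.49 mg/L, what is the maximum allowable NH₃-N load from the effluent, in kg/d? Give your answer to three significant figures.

Mass balance at the limit: 5.130·0.05500 + 0.7620·Cₑ = 5.892·0.49 → Cₑ = 3.419 mg/L.
Load = 0.7620 m³/s × 3.419 g/m³ × 86 400 s/d = 225.1 kg/d.

225 kg/d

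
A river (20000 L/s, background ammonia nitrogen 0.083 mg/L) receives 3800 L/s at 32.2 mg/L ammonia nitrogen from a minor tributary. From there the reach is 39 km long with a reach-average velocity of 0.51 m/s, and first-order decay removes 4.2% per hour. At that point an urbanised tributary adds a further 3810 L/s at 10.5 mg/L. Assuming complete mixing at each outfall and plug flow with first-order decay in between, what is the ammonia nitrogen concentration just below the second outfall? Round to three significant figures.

Mixed concentration C = ΣQC/ΣQ = (20000·0.08300 + 3800·32.20) / 23800 = 124000/23800 = 5.211 mg/L; combined flow 23800 L/s.
Travel time t = 39·1000 / 0.51 = 76470 s = 21.24 h.
4.2%/h lost → k = −ln(1 − 0.042) = 0.04291 h⁻¹.
Decay over the reach: 5.211·exp(−kt) = 5.211·0.4019 = 2.095 mg/L.
Second outfall: C = (23800·2.095 + 3810·10.50)/27610 = 3.254 mg/L.

3.25 mg/L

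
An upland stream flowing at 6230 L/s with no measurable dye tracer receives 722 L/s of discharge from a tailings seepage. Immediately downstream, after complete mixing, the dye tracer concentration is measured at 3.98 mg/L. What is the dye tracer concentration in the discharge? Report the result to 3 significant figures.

Mass balance: 6230·0 + 722.0·Cₑ = 6952·3.980
→ Cₑ = (6952·3.980 − 6230·0) / 722.0 = 38.32 mg/L.

38.3 mg/L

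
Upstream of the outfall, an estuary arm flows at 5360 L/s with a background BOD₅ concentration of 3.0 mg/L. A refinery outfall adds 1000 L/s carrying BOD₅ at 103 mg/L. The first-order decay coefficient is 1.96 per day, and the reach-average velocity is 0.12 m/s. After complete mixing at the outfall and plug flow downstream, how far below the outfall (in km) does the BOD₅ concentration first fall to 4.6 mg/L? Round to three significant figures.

Mixed concentration C = ΣQC/ΣQ = (5360·3.000 + 1000·103.0) / 6360 = 119100/6360 = 18.72 mg/L.
Set 18.72·exp(−k·t) = 4.6 → t = ln(18.72/4.6)/k = 61880 s = 17.19 h.
Distance = v·t = 0.12·61880 = 7425 m = 7.425 km.

7.43 km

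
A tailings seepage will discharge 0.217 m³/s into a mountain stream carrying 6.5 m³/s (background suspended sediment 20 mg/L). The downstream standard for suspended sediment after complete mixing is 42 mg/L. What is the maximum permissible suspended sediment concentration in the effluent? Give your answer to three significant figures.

701 mg/L

At the limit, (Qr·Cr + Qe·Cₑ)/(Qr + Qe) = 42:
Cₑ = (6.717·42 − 6.500·20.00) / 0.2170 = 701.0 mg/L.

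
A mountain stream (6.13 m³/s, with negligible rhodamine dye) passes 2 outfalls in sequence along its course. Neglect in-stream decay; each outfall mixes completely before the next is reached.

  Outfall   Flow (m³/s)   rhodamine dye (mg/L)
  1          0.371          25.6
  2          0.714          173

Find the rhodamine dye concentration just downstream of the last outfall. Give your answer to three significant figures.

Outfall 1: combined Q = 6.501 m³/s; C = (6.130·0 + 0.3710·25.60)/6.501 = 1.461 mg/L.
Outfall 2: combined Q = 7.215 m³/s; C = (6.501·1.461 + 0.7140·173.0)/7.215 = 18.44 mg/L.

18.4 mg/L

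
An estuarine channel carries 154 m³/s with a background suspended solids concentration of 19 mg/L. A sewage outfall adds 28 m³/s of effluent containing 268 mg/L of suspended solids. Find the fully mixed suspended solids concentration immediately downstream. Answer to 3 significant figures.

Mass balance: C = (154.0·19.00 + 28.00·268.0) / 182.0 = 10430/182.0 = 57.31 mg/L.

57.3 mg/L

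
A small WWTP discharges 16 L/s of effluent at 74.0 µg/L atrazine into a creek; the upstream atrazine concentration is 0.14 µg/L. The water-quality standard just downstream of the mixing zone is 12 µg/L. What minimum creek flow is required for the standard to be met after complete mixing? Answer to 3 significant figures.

Set C_mix = 12: (Q·0.1400 + 16.00·74.00) / (Q + 16.00) = 12
→ Q = 16.00·(74.00 − 12)/(12 − 0.1400) = 83.64 L/s.

83.6 L/s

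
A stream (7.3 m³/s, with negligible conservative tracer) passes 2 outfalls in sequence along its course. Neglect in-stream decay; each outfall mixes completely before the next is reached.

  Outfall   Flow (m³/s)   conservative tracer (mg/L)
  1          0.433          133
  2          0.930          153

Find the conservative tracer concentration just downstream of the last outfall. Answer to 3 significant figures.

23.1 mg/L

After outfall 1: Q = 7.300 + 0.4330 = 7.733 m³/s; C = (7.300·0 + 0.4330·133.0)/7.733 = 7.447 mg/L.
After outfall 2: Q = 7.733 + 0.9300 = 8.663 m³/s; C = (7.733·7.447 + 0.9300·153.0)/8.663 = 23.07 mg/L.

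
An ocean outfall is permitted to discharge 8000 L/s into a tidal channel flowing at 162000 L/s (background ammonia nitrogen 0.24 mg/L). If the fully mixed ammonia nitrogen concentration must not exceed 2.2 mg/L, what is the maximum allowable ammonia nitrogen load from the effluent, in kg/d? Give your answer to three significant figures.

29000 kg/d

Mass balance at the limit: 162000·0.2400 + 8000·Cₑ = 170000·2.2 → Cₑ = 41.89 mg/L.
8000 L/s = 8.000 m³/s. Load = 8.000 m³/s × 41.89 g/m³ × 86 400 s/d = 28950 kg/d.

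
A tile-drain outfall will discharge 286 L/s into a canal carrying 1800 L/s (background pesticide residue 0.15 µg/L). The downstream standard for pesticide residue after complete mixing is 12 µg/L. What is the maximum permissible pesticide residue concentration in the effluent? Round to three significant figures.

At the limit, (Qr·Cr + Qe·Cₑ)/(Qr + Qe) = 12:
Cₑ = (2086·12 − 1800·0.1500) / 286.0 = 86.58 µg/L.

86.6 µg/L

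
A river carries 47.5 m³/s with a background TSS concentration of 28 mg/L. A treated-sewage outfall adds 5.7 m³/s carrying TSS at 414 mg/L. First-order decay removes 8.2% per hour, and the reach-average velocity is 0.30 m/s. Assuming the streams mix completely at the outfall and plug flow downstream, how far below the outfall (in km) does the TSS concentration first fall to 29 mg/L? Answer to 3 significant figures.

11.0 km

Flow-weighted average: C = (47.50·28.00 + 5.700·414.0) / 53.20 = 3690/53.20 = 69.36 mg/L.
8.2%/h lost → k = −ln(1 − 0.082) = 0.08556 h⁻¹.
Set 69.36·exp(−k·t) = 29 → t = ln(69.36/29)/k = 36690 s = 10.19 h.
Distance = v·t = 0.30·36690 = 11010 m = 11.01 km.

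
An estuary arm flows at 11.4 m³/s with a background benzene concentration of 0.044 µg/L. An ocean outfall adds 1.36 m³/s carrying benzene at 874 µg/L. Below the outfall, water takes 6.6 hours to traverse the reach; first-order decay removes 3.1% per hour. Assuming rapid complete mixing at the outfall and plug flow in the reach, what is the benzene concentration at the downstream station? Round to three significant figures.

Mixed concentration C = ΣQC/ΣQ = (11.40·0.04400 + 1.360·874.0) / 12.76 = 1189/12.76 = 93.19 µg/L.
3.1%/h lost → k = −ln(1 − 0.031) = 0.03149 h⁻¹.
Decay over the reach: 93.19·exp(−kt) = 93.19·0.8123 = 75.70 µg/L.

75.7 µg/L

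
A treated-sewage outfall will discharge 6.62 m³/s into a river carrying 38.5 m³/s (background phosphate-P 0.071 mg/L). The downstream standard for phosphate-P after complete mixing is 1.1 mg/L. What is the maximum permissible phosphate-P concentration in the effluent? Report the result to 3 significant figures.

At the limit, (Qr·Cr + Qe·Cₑ)/(Qr + Qe) = 1.1:
Cₑ = (45.12·1.1 − 38.50·0.07100) / 6.620 = 7.084 mg/L.

7.08 mg/L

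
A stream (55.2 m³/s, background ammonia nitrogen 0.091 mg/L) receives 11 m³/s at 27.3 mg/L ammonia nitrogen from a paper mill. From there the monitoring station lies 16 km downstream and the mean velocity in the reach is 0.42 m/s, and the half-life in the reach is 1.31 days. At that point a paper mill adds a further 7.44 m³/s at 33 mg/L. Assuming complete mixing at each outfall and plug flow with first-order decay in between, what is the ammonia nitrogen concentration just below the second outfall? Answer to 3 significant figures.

Flow-weighted average: C = (55.20·0.09100 + 11.00·27.30) / 66.20 = 305.3/66.20 = 4.612 mg/L; combined flow 66.20 m³/s.
Travel time t = 16·1000 / 0.42 = 38100 s = 10.58 h.
Half-life 1.31 d → k = ln 2 / 1.31 = 0.5291 d⁻¹.
First-order decay: C = 4.612·exp(−k·t) = 4.612·0.7919 = 3.652 mg/L.
At the second outfall, C = (66.20·3.652 + 7.440·33.00) / (66.20 + 7.440) = 6.617 mg/L.

6.62 mg/L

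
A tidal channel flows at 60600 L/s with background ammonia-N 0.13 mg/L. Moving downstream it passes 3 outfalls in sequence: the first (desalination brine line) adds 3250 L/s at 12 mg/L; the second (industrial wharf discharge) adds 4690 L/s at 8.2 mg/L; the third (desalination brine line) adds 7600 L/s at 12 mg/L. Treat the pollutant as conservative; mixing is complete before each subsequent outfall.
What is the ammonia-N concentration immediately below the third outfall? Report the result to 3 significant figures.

2.32 mg/L

Below outfall 1: Q → 63850 L/s, C = (60600·0.1300 + 3250·12.00)/63850 = 0.7342 mg/L.
Below outfall 2: Q → 68540 L/s, C = (63850·0.7342 + 4690·8.200)/68540 = 1.245 mg/L.
Below outfall 3: Q → 76140 L/s, C = (68540·1.245 + 7600·12.00)/76140 = 2.319 mg/L.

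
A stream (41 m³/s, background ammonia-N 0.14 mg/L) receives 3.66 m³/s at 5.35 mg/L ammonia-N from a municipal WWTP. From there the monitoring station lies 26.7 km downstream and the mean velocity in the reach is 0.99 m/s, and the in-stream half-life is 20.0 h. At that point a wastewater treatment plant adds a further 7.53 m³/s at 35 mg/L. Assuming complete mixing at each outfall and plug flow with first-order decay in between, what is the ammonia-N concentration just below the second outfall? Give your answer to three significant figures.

Flow-weighted average: C = (41.00·0.1400 + 3.660·5.350) / 44.66 = 25.32/44.66 = 0.5670 mg/L; combined flow 44.66 m³/s.
Travel time t = 26.7·1000 / 0.99 = 26970 s = 7.492 h.
Half-life 20.0 h → k = ln 2 / 20.0 = 0.03466 h⁻¹ = 0.8318 d⁻¹.
Decay over the reach: 0.5670·exp(−kt) = 0.5670·0.7713 = 0.4373 mg/L.
At the second outfall, C = (44.66·0.4373 + 7.530·35.00) / (44.66 + 7.530) = 5.424 mg/L.

5.42 mg/L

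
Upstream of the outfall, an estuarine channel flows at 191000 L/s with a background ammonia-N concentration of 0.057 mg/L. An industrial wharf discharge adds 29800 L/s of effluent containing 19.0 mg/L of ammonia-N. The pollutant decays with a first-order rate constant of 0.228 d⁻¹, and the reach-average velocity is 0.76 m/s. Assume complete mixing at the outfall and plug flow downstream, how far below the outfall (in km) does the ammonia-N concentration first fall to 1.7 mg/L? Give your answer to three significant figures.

After mixing, C = (191000·0.05700 + 29800·19.00) / 220800 = 577100/220800 = 2.614 mg/L.
Set 2.614·exp(−k·t) = 1.7 → t = ln(2.614/1.7)/k = 163000 s = 45.27 h.
Distance = v·t = 0.76·163000 = 123900 m = 123.9 km.

124 km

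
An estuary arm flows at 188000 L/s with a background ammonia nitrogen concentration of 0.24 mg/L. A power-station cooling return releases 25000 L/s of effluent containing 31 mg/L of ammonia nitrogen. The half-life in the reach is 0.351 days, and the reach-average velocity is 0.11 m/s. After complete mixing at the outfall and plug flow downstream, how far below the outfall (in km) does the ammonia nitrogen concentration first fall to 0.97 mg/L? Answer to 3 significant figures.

6.63 km

After mixing, C = (188000·0.2400 + 25000·31.00) / 213000 = 820100/213000 = 3.850 mg/L.
Half-life 0.351 d → k = ln 2 / 0.351 = 1.975 d⁻¹.
Set 3.850·exp(−k·t) = 0.97 → t = ln(3.850/0.97)/k = 60320 s = 16.75 h.
Distance = v·t = 0.11·60320 = 6635 m = 6.635 km.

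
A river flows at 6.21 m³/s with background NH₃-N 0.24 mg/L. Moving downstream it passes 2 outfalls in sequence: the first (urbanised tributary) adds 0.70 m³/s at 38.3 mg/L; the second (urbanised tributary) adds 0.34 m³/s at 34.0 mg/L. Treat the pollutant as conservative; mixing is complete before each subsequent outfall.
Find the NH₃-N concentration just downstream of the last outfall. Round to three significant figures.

After outfall 1: Q = 6.210 + 0.7000 = 6.910 m³/s; C = (6.210·0.2400 + 0.7000·38.30)/6.910 = 4.096 mg/L.
After outfall 2: Q = 6.910 + 0.3400 = 7.250 m³/s; C = (6.910·4.096 + 0.3400·34.00)/7.250 = 5.498 mg/L.

5.50 mg/L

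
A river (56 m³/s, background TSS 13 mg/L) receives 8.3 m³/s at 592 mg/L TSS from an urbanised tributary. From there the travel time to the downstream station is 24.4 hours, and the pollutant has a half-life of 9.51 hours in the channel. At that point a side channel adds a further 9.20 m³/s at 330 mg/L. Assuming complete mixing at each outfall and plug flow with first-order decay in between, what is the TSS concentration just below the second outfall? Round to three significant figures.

54.3 mg/L

After mixing, C = (56.00·13.00 + 8.300·592.0) / 64.30 = 5642/64.30 = 87.74 mg/L; combined flow 64.30 m³/s.
Half-life 9.51 h → k = ln 2 / 9.51 = 0.07289 h⁻¹ = 1.749 d⁻¹.
Applying C = C₀e^(−kt): 87.74 × 0.1689 = 14.82 mg/L.
At the second outfall, C = (64.30·14.82 + 9.200·330.0) / (64.30 + 9.200) = 54.27 mg/L.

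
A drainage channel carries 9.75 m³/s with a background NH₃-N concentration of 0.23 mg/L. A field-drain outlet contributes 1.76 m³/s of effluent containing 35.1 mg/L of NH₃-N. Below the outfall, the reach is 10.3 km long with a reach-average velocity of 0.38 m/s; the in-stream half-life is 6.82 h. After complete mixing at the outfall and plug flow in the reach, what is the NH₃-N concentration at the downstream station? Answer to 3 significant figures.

Mass balance: C = (9.750·0.2300 + 1.760·35.10) / 11.51 = 64.02/11.51 = 5.562 mg/L.
Travel time t = 10.3·1000 / 0.38 = 27110 s = 7.529 h.
Half-life 6.82 h → k = ln 2 / 6.82 = 0.1016 h⁻¹ = 2.439 d⁻¹.
Decay over the reach: 5.562·exp(−kt) = 5.562·0.4652 = 2.588 mg/L.

2.59 mg/L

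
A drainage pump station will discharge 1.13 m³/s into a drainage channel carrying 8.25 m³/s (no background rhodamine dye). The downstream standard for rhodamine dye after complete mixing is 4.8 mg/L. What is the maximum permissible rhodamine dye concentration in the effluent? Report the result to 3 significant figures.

At the limit, (Qr·Cr + Qe·Cₑ)/(Qr + Qe) = 4.8:
Cₑ = (9.380·4.8 − 8.250·0) / 1.130 = 39.84 mg/L.

39.8 mg/L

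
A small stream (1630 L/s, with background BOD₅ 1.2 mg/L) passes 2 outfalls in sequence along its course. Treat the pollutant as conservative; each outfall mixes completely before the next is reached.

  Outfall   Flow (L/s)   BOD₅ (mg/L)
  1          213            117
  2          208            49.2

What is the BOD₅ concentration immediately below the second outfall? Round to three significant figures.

Below outfall 1: Q → 1843 L/s, C = (1630·1.200 + 213.0·117.0)/1843 = 14.58 mg/L.
Below outfall 2: Q → 2051 L/s, C = (1843·14.58 + 208.0·49.20)/2051 = 18.09 mg/L.

18.1 mg/L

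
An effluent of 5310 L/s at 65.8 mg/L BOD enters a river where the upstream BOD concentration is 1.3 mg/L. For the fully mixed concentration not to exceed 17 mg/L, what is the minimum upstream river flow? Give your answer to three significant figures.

Set C_mix = 17: (Q·1.300 + 5310·65.80) / (Q + 5310) = 17
→ Q = 5310·(65.80 − 17)/(17 − 1.300) = 16500 L/s.

16500 L/s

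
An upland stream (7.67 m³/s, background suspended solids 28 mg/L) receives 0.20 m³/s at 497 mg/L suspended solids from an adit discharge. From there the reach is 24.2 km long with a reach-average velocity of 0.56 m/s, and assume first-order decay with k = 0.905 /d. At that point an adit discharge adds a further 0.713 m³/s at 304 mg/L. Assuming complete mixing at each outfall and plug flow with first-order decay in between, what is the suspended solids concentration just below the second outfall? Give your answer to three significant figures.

48.5 mg/L

Mass balance: C = (7.670·28.00 + 0.2000·497.0) / 7.870 = 314.2/7.870 = 39.92 mg/L; combined flow 7.870 m³/s.
Travel time t = 24.2·1000 / 0.56 = 43210 s = 12.00 h.
After decay, C = 39.92 × e^(−kt) = 39.92 × 0.6359 = 25.39 mg/L.
At the second outfall, C = (7.870·25.39 + 0.7130·304.0) / (7.870 + 0.7130) = 48.53 mg/L.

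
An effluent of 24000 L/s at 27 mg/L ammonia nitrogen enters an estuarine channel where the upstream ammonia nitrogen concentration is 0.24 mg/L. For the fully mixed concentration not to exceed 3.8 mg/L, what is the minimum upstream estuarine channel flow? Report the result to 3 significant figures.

Set C_mix = 3.8: (Q·0.2400 + 24000·27.00) / (Q + 24000) = 3.8
→ Q = 24000·(27.00 − 3.8)/(3.8 − 0.2400) = 156400 L/s.

156000 L/s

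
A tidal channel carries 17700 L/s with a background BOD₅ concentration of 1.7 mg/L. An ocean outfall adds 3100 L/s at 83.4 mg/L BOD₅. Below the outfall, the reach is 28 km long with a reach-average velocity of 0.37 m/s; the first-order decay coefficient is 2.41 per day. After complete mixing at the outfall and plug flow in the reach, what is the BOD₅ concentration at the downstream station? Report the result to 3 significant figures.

1.68 mg/L

Mass balance: C = (17700·1.700 + 3100·83.40) / 20800 = 288600/20800 = 13.88 mg/L.
Travel time t = 28·1000 / 0.37 = 75680 s = 21.02 h.
Applying C = C₀e^(−kt): 13.88 × 0.1211 = 1.681 mg/L.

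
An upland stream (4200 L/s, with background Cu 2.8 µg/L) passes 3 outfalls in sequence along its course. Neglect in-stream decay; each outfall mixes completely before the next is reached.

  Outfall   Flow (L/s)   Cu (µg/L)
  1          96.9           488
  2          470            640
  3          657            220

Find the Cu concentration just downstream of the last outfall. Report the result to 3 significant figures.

After outfall 1: Q = 4200 + 96.90 = 4297 L/s; C = (4200·2.800 + 96.90·488.0)/4297 = 13.74 µg/L.
After outfall 2: Q = 4297 + 470.0 = 4767 L/s; C = (4297·13.74 + 470.0·640.0)/4767 = 75.49 µg/L.
After outfall 3: Q = 4767 + 657.0 = 5424 L/s; C = (4767·75.49 + 657.0·220.0)/5424 = 92.99 µg/L.

93.0 µg/L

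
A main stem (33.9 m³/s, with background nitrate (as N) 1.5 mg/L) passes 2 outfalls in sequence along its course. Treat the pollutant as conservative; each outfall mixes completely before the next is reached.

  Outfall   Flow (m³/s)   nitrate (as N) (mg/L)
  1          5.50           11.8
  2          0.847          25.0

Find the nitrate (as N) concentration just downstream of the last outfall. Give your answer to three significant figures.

Below outfall 1: Q → 39.40 m³/s, C = (33.90·1.500 + 5.500·11.80)/39.40 = 2.938 mg/L.
Below outfall 2: Q → 40.25 m³/s, C = (39.40·2.938 + 0.8470·25.00)/40.25 = 3.402 mg/L.

3.40 mg/L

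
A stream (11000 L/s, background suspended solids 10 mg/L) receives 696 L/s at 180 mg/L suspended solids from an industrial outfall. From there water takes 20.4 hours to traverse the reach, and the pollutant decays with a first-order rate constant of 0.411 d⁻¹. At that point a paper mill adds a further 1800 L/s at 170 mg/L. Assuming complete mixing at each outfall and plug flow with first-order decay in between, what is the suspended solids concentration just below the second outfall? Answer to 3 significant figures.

35.0 mg/L

Mass balance: C = (11000·10.00 + 696.0·180.0) / 11700 = 235300/11700 = 20.12 mg/L; combined flow 11700 L/s.
After decay, C = 20.12 × e^(−kt) = 20.12 × 0.7051 = 14.18 mg/L.
At the second outfall, C = (11700·14.18 + 1800·170.0) / (11700 + 1800) = 34.97 mg/L.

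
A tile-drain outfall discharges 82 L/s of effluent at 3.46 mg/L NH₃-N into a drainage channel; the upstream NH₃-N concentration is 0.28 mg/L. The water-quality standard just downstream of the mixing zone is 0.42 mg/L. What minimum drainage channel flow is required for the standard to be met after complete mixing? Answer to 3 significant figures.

Set C_mix = 0.42: (Q·0.2800 + 82.00·3.460) / (Q + 82.00) = 0.42
→ Q = 82.00·(3.460 − 0.42)/(0.42 − 0.2800) = 1781 L/s.

1780 L/s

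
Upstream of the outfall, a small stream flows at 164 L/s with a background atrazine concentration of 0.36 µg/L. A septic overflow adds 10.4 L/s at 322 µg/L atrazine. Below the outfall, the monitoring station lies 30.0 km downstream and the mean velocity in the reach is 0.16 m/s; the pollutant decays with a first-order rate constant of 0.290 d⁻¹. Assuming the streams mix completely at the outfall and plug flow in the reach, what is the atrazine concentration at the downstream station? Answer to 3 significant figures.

Mass balance: C = (164.0·0.3600 + 10.40·322.0) / 174.4 = 3408/174.4 = 19.54 µg/L.
Travel time t = 30.0·1000 / 0.16 = 187500 s = 52.08 h.
First-order decay: C = 19.54·exp(−k·t) = 19.54·0.5329 = 10.41 µg/L.

10.4 µg/L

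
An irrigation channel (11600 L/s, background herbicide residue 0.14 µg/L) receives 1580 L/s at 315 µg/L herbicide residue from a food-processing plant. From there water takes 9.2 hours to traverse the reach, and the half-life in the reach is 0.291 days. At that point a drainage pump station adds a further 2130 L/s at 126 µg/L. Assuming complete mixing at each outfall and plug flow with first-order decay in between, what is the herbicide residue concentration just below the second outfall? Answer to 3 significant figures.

30.6 µg/L

After mixing, C = (11600·0.1400 + 1580·315.0) / 13180 = 499300/13180 = 37.88 µg/L; combined flow 13180 L/s.
Half-life 0.291 d → k = ln 2 / 0.291 = 2.382 d⁻¹.
First-order decay: C = 37.88·exp(−k·t) = 37.88·0.4013 = 15.20 µg/L.
At the second outfall, C = (13180·15.20 + 2130·126.0) / (13180 + 2130) = 30.62 µg/L.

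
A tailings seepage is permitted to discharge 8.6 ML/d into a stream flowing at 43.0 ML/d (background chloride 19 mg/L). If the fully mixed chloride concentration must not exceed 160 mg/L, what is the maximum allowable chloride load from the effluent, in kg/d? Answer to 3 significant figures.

7440 kg/d

Mass balance at the limit: 43.00·19.00 + 8.600·Cₑ = 51.60·160 → Cₑ = 865.0 mg/L.
8.600 ML/d = 0.09954 m³/s. Load = 0.09954 m³/s × 865.0 g/m³ × 86 400 s/d = 7439 kg/d.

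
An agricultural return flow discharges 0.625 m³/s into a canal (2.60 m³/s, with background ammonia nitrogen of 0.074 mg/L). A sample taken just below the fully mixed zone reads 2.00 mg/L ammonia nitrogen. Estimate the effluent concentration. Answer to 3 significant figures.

Mass balance: 2.600·0.07400 + 0.6250·Cₑ = 3.225·2.000
→ Cₑ = (3.225·2.000 − 2.600·0.07400) / 0.6250 = 10.01 mg/L.

10.0 mg/L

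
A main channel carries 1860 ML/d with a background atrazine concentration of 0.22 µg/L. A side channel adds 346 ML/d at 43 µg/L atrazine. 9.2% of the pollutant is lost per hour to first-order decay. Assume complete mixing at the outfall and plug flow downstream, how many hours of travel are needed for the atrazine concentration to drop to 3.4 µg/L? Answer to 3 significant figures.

Conservation of mass: C = (1860·0.2200 + 346.0·43.00) / 2206 = 15290/2206 = 6.930 µg/L.
9.2%/h lost → k = −ln(1 − 0.092) = 0.09651 h⁻¹.
6.930·exp(−k·t) = 3.4 → t = ln(6.930/3.4)/k = 26560 s = 7.378 h.

7.38 h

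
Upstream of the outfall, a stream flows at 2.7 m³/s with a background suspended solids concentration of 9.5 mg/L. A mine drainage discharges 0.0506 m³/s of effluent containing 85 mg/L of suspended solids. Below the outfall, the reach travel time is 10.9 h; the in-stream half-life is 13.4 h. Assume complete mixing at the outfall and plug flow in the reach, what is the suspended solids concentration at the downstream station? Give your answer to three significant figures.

Conservation of mass: C = (2.700·9.500 + 0.05060·85.00) / 2.751 = 29.95/2.751 = 10.89 mg/L.
Half-life 13.4 h → k = ln 2 / 13.4 = 0.05173 h⁻¹ = 1.241 d⁻¹.
Applying C = C₀e^(−kt): 10.89 × 0.5690 = 6.196 mg/L.

6.20 mg/L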